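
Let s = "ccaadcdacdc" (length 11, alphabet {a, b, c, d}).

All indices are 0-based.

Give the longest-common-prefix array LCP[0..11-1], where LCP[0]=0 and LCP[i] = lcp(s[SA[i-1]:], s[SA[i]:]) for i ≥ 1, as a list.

[0, 1, 1, 0, 1, 1, 1, 2, 0, 1, 2]

rank | idx | suffix
   0 |   2 | aadcdacdc
   1 |   7 | acdc
   2 |   3 | adcdacdc
   3 |  10 | c
   4 |   1 | caadcdacdc
   5 |   0 | ccaadcdacdc
   6 |   5 | cdacdc
   7 |   8 | cdc
   8 |   6 | dacdc
   9 |   9 | dc
  10 |   4 | dcdacdc

SA = [2, 7, 3, 10, 1, 0, 5, 8, 6, 9, 4]
i: (SA[i-1],SA[i]) lcp shared
  1: (2,7) 1 'a'
  2: (7,3) 1 'a'
  3: (3,10) 0 ''
  4: (10,1) 1 'c'
  5: (1,0) 1 'c'
  6: (0,5) 1 'c'
  7: (5,8) 2 'cd'
  8: (8,6) 0 ''
  9: (6,9) 1 'd'
  10: (9,4) 2 'dc'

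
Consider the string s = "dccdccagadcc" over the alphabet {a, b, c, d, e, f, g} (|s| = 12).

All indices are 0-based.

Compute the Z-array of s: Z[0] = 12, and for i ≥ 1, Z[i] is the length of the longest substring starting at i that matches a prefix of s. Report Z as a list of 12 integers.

[12, 0, 0, 3, 0, 0, 0, 0, 0, 3, 0, 0]

Z[0]=12
i=1: fresh scan; Z[1]=0
i=2: fresh scan; Z[2]=0
i=3: fresh scan; Z[3]=3 scan→box=[3,6)
i=4: min(r-i=2, Z[1]=0)=0; Z[4]=0
i=5: min(r-i=1, Z[2]=0)=0; Z[5]=0
i=6: fresh scan; Z[6]=0
i=7: fresh scan; Z[7]=0
i=8: fresh scan; Z[8]=0
i=9: fresh scan; Z[9]=3 scan→box=[9,12)
i=10: min(r-i=2, Z[1]=0)=0; Z[10]=0
i=11: min(r-i=1, Z[2]=0)=0; Z[11]=0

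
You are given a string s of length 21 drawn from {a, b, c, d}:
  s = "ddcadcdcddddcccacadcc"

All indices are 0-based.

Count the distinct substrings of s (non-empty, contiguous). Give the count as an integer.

193

sorted suffixes:
  #0 SA[0]=15  'acadcc'
  #1 SA[1]=17  'adcc'
  #2 SA[2]=3  'adcdcddddcccacadcc'
  #3 SA[3]=20  'c'
  #4 SA[4]=14  'cacadcc'
  #5 SA[5]=16  'cadcc'
  #6 SA[6]=2  'cadcdcddddcccacadcc'
  #7 SA[7]=19  'cc'
  #8 SA[8]=13  'ccacadcc'
  #9 SA[9]=12  'cccacadcc'
  #10 SA[10]=5  'cdcddddcccacadcc'
  #11 SA[11]=7  'cddddcccacadcc'
  #12 SA[12]=1  'dcadcdcddddcccacadcc'
  #13 SA[13]=18  'dcc'
  #14 SA[14]=11  'dcccacadcc'
  #15 SA[15]=4  'dcdcddddcccacadcc'
  #16 SA[16]=6  'dcddddcccacadcc'
  #17 SA[17]=0  'ddcadcdcddddcccacadcc'
  #18 SA[18]=10  'ddcccacadcc'
  #19 SA[19]=9  'dddcccacadcc'
  #20 SA[20]=8  'ddddcccacadcc'

SA = [15, 17, 3, 20, 14, 16, 2, 19, 13, 12, 5, 7, 1, 18, 11, 4, 6, 0, 10, 9, 8]
rank  pair      lcp
   1  s[15:],s[17:]  1  'a'
   2  s[17:],s[3:]  3  'adc'
   3  s[3:],s[20:]  0  ''
   4  s[20:],s[14:]  1  'c'
   5  s[14:],s[16:]  2  'ca'
   6  s[16:],s[2:]  4  'cadc'
   7  s[2:],s[19:]  1  'c'
   8  s[19:],s[13:]  2  'cc'
   9  s[13:],s[12:]  2  'cc'
  10  s[12:],s[5:]  1  'c'
  11  s[5:],s[7:]  2  'cd'
  12  s[7:],s[1:]  0  ''
  13  s[1:],s[18:]  2  'dc'
  14  s[18:],s[11:]  3  'dcc'
  15  s[11:],s[4:]  2  'dc'
  16  s[4:],s[6:]  3  'dcd'
  17  s[6:],s[0:]  1  'd'
  18  s[0:],s[10:]  3  'ddc'
  19  s[10:],s[9:]  2  'dd'
  20  s[9:],s[8:]  3  'ddd'

n(n+1)/2 = 21·22/2 = 231
Σ LCP = 0 + 1 + 3 + 0 + 1 + 2 + 4 + 1 + 2 + 2 + 1 + 2 + 0 + 2 + 3 + 2 + 3 + 1 + 3 + 2 + 3 = 38
distinct = 231 − 38 = 193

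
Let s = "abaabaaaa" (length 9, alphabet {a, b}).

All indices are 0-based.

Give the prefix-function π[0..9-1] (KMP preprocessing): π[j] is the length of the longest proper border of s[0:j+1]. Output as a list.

[0, 0, 1, 1, 2, 3, 4, 1, 1]

π[0] = 0
j=1 s[j]='b': π[1]=0 (border '')
j=2 s[j]='a': π[2]=1 (border 'a')
j=3 s[j]='a': k: 1→0; π[3]=1 (border 'a')
j=4 s[j]='b': π[4]=2 (border 'ab')
j=5 s[j]='a': π[5]=3 (border 'aba')
j=6 s[j]='a': π[6]=4 (border 'abaa')
j=7 s[j]='a': k: 4→1→0; π[7]=1 (border 'a')
j=8 s[j]='a': k: 1→0; π[8]=1 (border 'a')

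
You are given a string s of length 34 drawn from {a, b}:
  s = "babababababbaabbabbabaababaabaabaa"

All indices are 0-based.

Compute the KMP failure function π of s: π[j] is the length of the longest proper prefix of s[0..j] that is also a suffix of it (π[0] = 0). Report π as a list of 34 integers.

π[0] = 0
j=1 s[j]='a': π[1]=0 (border '')
j=2 s[j]='b': π[2]=1 (border 'b')
j=3 s[j]='a': π[3]=2 (border 'ba')
j=4 s[j]='b': π[4]=3 (border 'bab')
j=5 s[j]='a': π[5]=4 (border 'baba')
j=6 s[j]='b': π[6]=5 (border 'babab')
j=7 s[j]='a': π[7]=6 (border 'bababa')
j=8 s[j]='b': π[8]=7 (border 'bababab')
j=9 s[j]='a': π[9]=8 (border 'babababa')
j=10 s[j]='b': π[10]=9 (border 'babababab')
j=11 s[j]='b': k: 9→7→5→3→1→0; π[11]=1 (border 'b')
j=12 s[j]='a': π[12]=2 (border 'ba')
j=13 s[j]='a': k: 2→0; π[13]=0 (border '')
j=14 s[j]='b': π[14]=1 (border 'b')
j=15 s[j]='b': k: 1→0; π[15]=1 (border 'b')
j=16 s[j]='a': π[16]=2 (border 'ba')
j=17 s[j]='b': π[17]=3 (border 'bab')
j=18 s[j]='b': k: 3→1→0; π[18]=1 (border 'b')
j=19 s[j]='a': π[19]=2 (border 'ba')
j=20 s[j]='b': π[20]=3 (border 'bab')
j=21 s[j]='a': π[21]=4 (border 'baba')
j=22 s[j]='a': k: 4→2→0; π[22]=0 (border '')
j=23 s[j]='b': π[23]=1 (border 'b')
j=24 s[j]='a': π[24]=2 (border 'ba')
j=25 s[j]='b': π[25]=3 (border 'bab')
j=26 s[j]='a': π[26]=4 (border 'baba')
j=27 s[j]='a': k: 4→2→0; π[27]=0 (border '')
j=28 s[j]='b': π[28]=1 (border 'b')
j=29 s[j]='a': π[29]=2 (border 'ba')
j=30 s[j]='a': k: 2→0; π[30]=0 (border '')
j=31 s[j]='b': π[31]=1 (border 'b')
j=32 s[j]='a': π[32]=2 (border 'ba')
j=33 s[j]='a': k: 2→0; π[33]=0 (border '')

[0, 0, 1, 2, 3, 4, 5, 6, 7, 8, 9, 1, 2, 0, 1, 1, 2, 3, 1, 2, 3, 4, 0, 1, 2, 3, 4, 0, 1, 2, 0, 1, 2, 0]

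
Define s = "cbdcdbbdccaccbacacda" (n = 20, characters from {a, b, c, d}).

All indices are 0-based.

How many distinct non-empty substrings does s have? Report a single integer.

184

sorted suffixes:
  #0 SA[0]=19  'a'
  #1 SA[1]=14  'acacda'
  #2 SA[2]=10  'accbacacda'
  #3 SA[3]=16  'acda'
  #4 SA[4]=13  'bacacda'
  #5 SA[5]=5  'bbdccaccbacacda'
  #6 SA[6]=6  'bdccaccbacacda'
  #7 SA[7]=1  'bdcdbbdccaccbacacda'
  #8 SA[8]=9  'caccbacacda'
  #9 SA[9]=15  'cacda'
  #10 SA[10]=12  'cbacacda'
  #11 SA[11]=0  'cbdcdbbdccaccbacacda'
  #12 SA[12]=8  'ccaccbacacda'
  #13 SA[13]=11  'ccbacacda'
  #14 SA[14]=17  'cda'
  #15 SA[15]=3  'cdbbdccaccbacacda'
  #16 SA[16]=18  'da'
  #17 SA[17]=4  'dbbdccaccbacacda'
  #18 SA[18]=7  'dccaccbacacda'
  #19 SA[19]=2  'dcdbbdccaccbacacda'

SA = [19, 14, 10, 16, 13, 5, 6, 1, 9, 15, 12, 0, 8, 11, 17, 3, 18, 4, 7, 2]
[i] adj suffixes → lcp
  [1] 19/14 → 1 ('a')
  [2] 14/10 → 2 ('ac')
  [3] 10/16 → 2 ('ac')
  [4] 16/13 → 0 ('')
  [5] 13/5 → 1 ('b')
  [6] 5/6 → 1 ('b')
  [7] 6/1 → 3 ('bdc')
  [8] 1/9 → 0 ('')
  [9] 9/15 → 3 ('cac')
  [10] 15/12 → 1 ('c')
  [11] 12/0 → 2 ('cb')
  [12] 0/8 → 1 ('c')
  [13] 8/11 → 2 ('cc')
  [14] 11/17 → 1 ('c')
  [15] 17/3 → 2 ('cd')
  [16] 3/18 → 0 ('')
  [17] 18/4 → 1 ('d')
  [18] 4/7 → 1 ('d')
  [19] 7/2 → 2 ('dc')

n(n+1)/2 = 20·21/2 = 210
Σ LCP = 0 + 1 + 2 + 2 + 0 + 1 + 1 + 3 + 0 + 3 + 1 + 2 + 1 + 2 + 1 + 2 + 0 + 1 + 1 + 2 = 26
distinct = 210 − 26 = 184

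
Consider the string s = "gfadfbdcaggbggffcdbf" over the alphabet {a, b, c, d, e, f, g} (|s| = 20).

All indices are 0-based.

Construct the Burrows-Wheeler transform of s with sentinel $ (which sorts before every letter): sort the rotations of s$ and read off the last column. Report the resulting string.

ffcfdgdfcbabgdfgg$gab

rank  rotation               last
    0  $gfadfbdcaggbggffcdbf  f
    1  adfbdcaggbggffcdbf$gf  f
    2  aggbggffcdbf$gfadfbdc  c
    3  bdcaggbggffcdbf$gfadf  f
    4  bf$gfadfbdcaggbggffcd  d
    5  bggffcdbf$gfadfbdcagg  g
    6  caggbggffcdbf$gfadfbd  d
    7  cdbf$gfadfbdcaggbggff  f
    8  dbf$gfadfbdcaggbggffc  c
    9  dcaggbggffcdbf$gfadfb  b
   10  dfbdcaggbggffcdbf$gfa  a
   11  f$gfadfbdcaggbggffcdb  b
   12  fadfbdcaggbggffcdbf$g  g
   13  fbdcaggbggffcdbf$gfad  d
   14  fcdbf$gfadfbdcaggbggf  f
   15  ffcdbf$gfadfbdcaggbgg  g
   16  gbggffcdbf$gfadfbdcag  g
   17  gfadfbdcaggbggffcdbf$  $
   18  gffcdbf$gfadfbdcaggbg  g
   19  ggbggffcdbf$gfadfbdca  a
   20  ggffcdbf$gfadfbdcaggb  b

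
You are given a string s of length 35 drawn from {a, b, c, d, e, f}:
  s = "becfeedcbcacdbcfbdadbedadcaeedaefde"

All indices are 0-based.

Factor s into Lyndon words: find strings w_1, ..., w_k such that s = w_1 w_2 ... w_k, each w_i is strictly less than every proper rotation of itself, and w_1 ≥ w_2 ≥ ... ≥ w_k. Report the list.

["becfeedc", "bc", "acdbcfbdadbedadcaeedaefde"]

emit factor 1: 'becfeedc' (i=0, period=8)
emit factor 2: 'bc' (i=8, period=2)
emit factor 3: 'acdbcfbdadbedadcaeedaefde' (i=10, period=25)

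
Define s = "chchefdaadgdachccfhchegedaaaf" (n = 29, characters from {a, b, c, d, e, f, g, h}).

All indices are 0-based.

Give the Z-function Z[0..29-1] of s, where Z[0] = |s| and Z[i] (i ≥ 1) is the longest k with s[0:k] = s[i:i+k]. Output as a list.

Z[0]=29
i=1: outside box; Z[1]=0
i=2: outside box; Z[2]=2 scan→box=[2,4)
i=3: min(r-i=1, Z[1]=0)=0; Z[3]=0
i=4: outside box; Z[4]=0
i=5: outside box; Z[5]=0
i=6: outside box; Z[6]=0
i=7: outside box; Z[7]=0
i=8: outside box; Z[8]=0
i=9: outside box; Z[9]=0
i=10: outside box; Z[10]=0
i=11: outside box; Z[11]=0
i=12: outside box; Z[12]=0
i=13: outside box; Z[13]=3 scan→box=[13,16)
i=14: min(r-i=2, Z[1]=0)=0; Z[14]=0
i=15: min(r-i=1, Z[2]=2)=1; Z[15]=1
i=16: outside box; Z[16]=1 scan→box=[16,17)
i=17: outside box; Z[17]=0
i=18: outside box; Z[18]=0
i=19: outside box; Z[19]=2 scan→box=[19,21)
i=20: min(r-i=1, Z[1]=0)=0; Z[20]=0
i=21: outside box; Z[21]=0
i=22: outside box; Z[22]=0
i=23: outside box; Z[23]=0
i=24: outside box; Z[24]=0
i=25: outside box; Z[25]=0
i=26: outside box; Z[26]=0
i=27: outside box; Z[27]=0
i=28: outside box; Z[28]=0

[29, 0, 2, 0, 0, 0, 0, 0, 0, 0, 0, 0, 0, 3, 0, 1, 1, 0, 0, 2, 0, 0, 0, 0, 0, 0, 0, 0, 0]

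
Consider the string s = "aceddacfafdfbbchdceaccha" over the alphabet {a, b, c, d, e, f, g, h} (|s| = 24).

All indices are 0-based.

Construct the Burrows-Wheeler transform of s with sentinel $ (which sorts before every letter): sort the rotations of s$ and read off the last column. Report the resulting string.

rank  rotation                   last
    0  $aceddacfafdfbbchdceaccha  a
    1  a$aceddacfafdfbbchdceacch  h
    2  accha$aceddacfafdfbbchdce  e
    3  aceddacfafdfbbchdceaccha$  $
    4  acfafdfbbchdceaccha$acedd  d
    5  afdfbbchdceaccha$aceddacf  f
    6  bbchdceaccha$aceddacfafdf  f
    7  bchdceaccha$aceddacfafdfb  b
    8  ccha$aceddacfafdfbbchdcea  a
    9  ceaccha$aceddacfafdfbbchd  d
   10  ceddacfafdfbbchdceaccha$a  a
   11  cfafdfbbchdceaccha$acedda  a
   12  cha$aceddacfafdfbbchdceac  c
   13  chdceaccha$aceddacfafdfbb  b
   14  dacfafdfbbchdceaccha$aced  d
   15  dceaccha$aceddacfafdfbbch  h
   16  ddacfafdfbbchdceaccha$ace  e
   17  dfbbchdceaccha$aceddacfaf  f
   18  eaccha$aceddacfafdfbbchdc  c
   19  eddacfafdfbbchdceaccha$ac  c
   20  fafdfbbchdceaccha$aceddac  c
   21  fbbchdceaccha$aceddacfafd  d
   22  fdfbbchdceaccha$aceddacfa  a
   23  ha$aceddacfafdfbbchdceacc  c
   24  hdceaccha$aceddacfafdfbbc  c

ahe$dffbadaacbdhefcccdacc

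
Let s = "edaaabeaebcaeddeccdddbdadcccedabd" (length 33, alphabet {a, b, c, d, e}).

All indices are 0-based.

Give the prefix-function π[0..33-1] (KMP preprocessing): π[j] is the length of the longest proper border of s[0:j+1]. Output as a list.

π[0] = 0
j=1 s[j]='d': π[1]=0 (border '')
j=2 s[j]='a': π[2]=0 (border '')
j=3 s[j]='a': π[3]=0 (border '')
j=4 s[j]='a': π[4]=0 (border '')
j=5 s[j]='b': π[5]=0 (border '')
j=6 s[j]='e': π[6]=1 (border 'e')
j=7 s[j]='a': k: 1→0; π[7]=0 (border '')
j=8 s[j]='e': π[8]=1 (border 'e')
j=9 s[j]='b': k: 1→0; π[9]=0 (border '')
j=10 s[j]='c': π[10]=0 (border '')
j=11 s[j]='a': π[11]=0 (border '')
j=12 s[j]='e': π[12]=1 (border 'e')
j=13 s[j]='d': π[13]=2 (border 'ed')
j=14 s[j]='d': k: 2→0; π[14]=0 (border '')
j=15 s[j]='e': π[15]=1 (border 'e')
j=16 s[j]='c': k: 1→0; π[16]=0 (border '')
j=17 s[j]='c': π[17]=0 (border '')
j=18 s[j]='d': π[18]=0 (border '')
j=19 s[j]='d': π[19]=0 (border '')
j=20 s[j]='d': π[20]=0 (border '')
j=21 s[j]='b': π[21]=0 (border '')
j=22 s[j]='d': π[22]=0 (border '')
j=23 s[j]='a': π[23]=0 (border '')
j=24 s[j]='d': π[24]=0 (border '')
j=25 s[j]='c': π[25]=0 (border '')
j=26 s[j]='c': π[26]=0 (border '')
j=27 s[j]='c': π[27]=0 (border '')
j=28 s[j]='e': π[28]=1 (border 'e')
j=29 s[j]='d': π[29]=2 (border 'ed')
j=30 s[j]='a': π[30]=3 (border 'eda')
j=31 s[j]='b': k: 3→0; π[31]=0 (border '')
j=32 s[j]='d': π[32]=0 (border '')

[0, 0, 0, 0, 0, 0, 1, 0, 1, 0, 0, 0, 1, 2, 0, 1, 0, 0, 0, 0, 0, 0, 0, 0, 0, 0, 0, 0, 1, 2, 3, 0, 0]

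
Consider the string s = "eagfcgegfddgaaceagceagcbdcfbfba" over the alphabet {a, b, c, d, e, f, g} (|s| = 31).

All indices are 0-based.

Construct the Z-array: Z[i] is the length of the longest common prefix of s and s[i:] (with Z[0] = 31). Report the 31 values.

[31, 0, 0, 0, 0, 0, 1, 0, 0, 0, 0, 0, 0, 0, 0, 3, 0, 0, 0, 3, 0, 0, 0, 0, 0, 0, 0, 0, 0, 0, 0]

Z[0]=31
i=1: fresh scan; Z[1]=0
i=2: fresh scan; Z[2]=0
i=3: fresh scan; Z[3]=0
i=4: fresh scan; Z[4]=0
i=5: fresh scan; Z[5]=0
i=6: fresh scan; Z[6]=1 scan→box=[6,7)
i=7: fresh scan; Z[7]=0
i=8: fresh scan; Z[8]=0
i=9: fresh scan; Z[9]=0
i=10: fresh scan; Z[10]=0
i=11: fresh scan; Z[11]=0
i=12: fresh scan; Z[12]=0
i=13: fresh scan; Z[13]=0
i=14: fresh scan; Z[14]=0
i=15: fresh scan; Z[15]=3 scan→box=[15,18)
i=16: min(r-i=2, Z[1]=0)=0; Z[16]=0
i=17: min(r-i=1, Z[2]=0)=0; Z[17]=0
i=18: fresh scan; Z[18]=0
i=19: fresh scan; Z[19]=3 scan→box=[19,22)
i=20: min(r-i=2, Z[1]=0)=0; Z[20]=0
i=21: min(r-i=1, Z[2]=0)=0; Z[21]=0
i=22: fresh scan; Z[22]=0
i=23: fresh scan; Z[23]=0
i=24: fresh scan; Z[24]=0
i=25: fresh scan; Z[25]=0
i=26: fresh scan; Z[26]=0
i=27: fresh scan; Z[27]=0
i=28: fresh scan; Z[28]=0
i=29: fresh scan; Z[29]=0
i=30: fresh scan; Z[30]=0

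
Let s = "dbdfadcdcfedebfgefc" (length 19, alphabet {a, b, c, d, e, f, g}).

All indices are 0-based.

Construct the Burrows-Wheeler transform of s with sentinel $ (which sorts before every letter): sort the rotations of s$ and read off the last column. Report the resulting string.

cfdefdd$acebdfgdecbf

rank  rotation              last
    0  $dbdfadcdcfedebfgefc  c
    1  adcdcfedebfgefc$dbdf  f
    2  bdfadcdcfedebfgefc$d  d
    3  bfgefc$dbdfadcdcfede  e
    4  c$dbdfadcdcfedebfgef  f
    5  cdcfedebfgefc$dbdfad  d
    6  cfedebfgefc$dbdfadcd  d
    7  dbdfadcdcfedebfgefc$  $
    8  dcdcfedebfgefc$dbdfa  a
    9  dcfedebfgefc$dbdfadc  c
   10  debfgefc$dbdfadcdcfe  e
   11  dfadcdcfedebfgefc$db  b
   12  ebfgefc$dbdfadcdcfed  d
   13  edebfgefc$dbdfadcdcf  f
   14  efc$dbdfadcdcfedebfg  g
   15  fadcdcfedebfgefc$dbd  d
   16  fc$dbdfadcdcfedebfge  e
   17  fedebfgefc$dbdfadcdc  c
   18  fgefc$dbdfadcdcfedeb  b
   19  gefc$dbdfadcdcfedebf  f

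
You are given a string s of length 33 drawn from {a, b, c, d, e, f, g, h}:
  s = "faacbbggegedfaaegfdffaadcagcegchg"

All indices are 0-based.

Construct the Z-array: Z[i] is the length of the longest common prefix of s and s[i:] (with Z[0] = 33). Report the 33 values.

Z[0]=33
i=1: outside box; Z[1]=0
i=2: outside box; Z[2]=0
i=3: outside box; Z[3]=0
i=4: outside box; Z[4]=0
i=5: outside box; Z[5]=0
i=6: outside box; Z[6]=0
i=7: outside box; Z[7]=0
i=8: outside box; Z[8]=0
i=9: outside box; Z[9]=0
i=10: outside box; Z[10]=0
i=11: outside box; Z[11]=0
i=12: outside box; Z[12]=3 grow→box=[12,15)
i=13: min(r-i=2, Z[1]=0)=0; Z[13]=0
i=14: min(r-i=1, Z[2]=0)=0; Z[14]=0
i=15: outside box; Z[15]=0
i=16: outside box; Z[16]=0
i=17: outside box; Z[17]=1 grow→box=[17,18)
i=18: outside box; Z[18]=0
i=19: outside box; Z[19]=1 grow→box=[19,20)
i=20: outside box; Z[20]=3 grow→box=[20,23)
i=21: min(r-i=2, Z[1]=0)=0; Z[21]=0
i=22: min(r-i=1, Z[2]=0)=0; Z[22]=0
i=23: outside box; Z[23]=0
i=24: outside box; Z[24]=0
i=25: outside box; Z[25]=0
i=26: outside box; Z[26]=0
i=27: outside box; Z[27]=0
i=28: outside box; Z[28]=0
i=29: outside box; Z[29]=0
i=30: outside box; Z[30]=0
i=31: outside box; Z[31]=0
i=32: outside box; Z[32]=0

[33, 0, 0, 0, 0, 0, 0, 0, 0, 0, 0, 0, 3, 0, 0, 0, 0, 1, 0, 1, 3, 0, 0, 0, 0, 0, 0, 0, 0, 0, 0, 0, 0]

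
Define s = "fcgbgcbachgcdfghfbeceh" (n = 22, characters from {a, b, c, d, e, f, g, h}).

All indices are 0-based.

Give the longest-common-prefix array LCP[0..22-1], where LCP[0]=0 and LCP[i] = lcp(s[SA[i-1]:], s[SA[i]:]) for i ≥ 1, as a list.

rank→(start, suffix):
  0 → (7, 'achgcdfghfbeceh')
  1 → (6, 'bachgcdfghfbeceh')
  2 → (17, 'beceh')
  3 → (3, 'bgcbachgcdfghfbeceh')
  4 → (5, 'cbachgcdfghfbeceh')
  5 → (11, 'cdfghfbeceh')
  6 → (19, 'ceh')
  7 → (1, 'cgbgcbachgcdfghfbeceh')
  8 → (8, 'chgcdfghfbeceh')
  9 → (12, 'dfghfbeceh')
  10 → (18, 'eceh')
  11 → (20, 'eh')
  12 → (16, 'fbeceh')
  13 → (0, 'fcgbgcbachgcdfghfbeceh')
  14 → (13, 'fghfbeceh')
  15 → (2, 'gbgcbachgcdfghfbeceh')
  16 → (4, 'gcbachgcdfghfbeceh')
  17 → (10, 'gcdfghfbeceh')
  18 → (14, 'ghfbeceh')
  19 → (21, 'h')
  20 → (15, 'hfbeceh')
  21 → (9, 'hgcdfghfbeceh')

SA = [7, 6, 17, 3, 5, 11, 19, 1, 8, 12, 18, 20, 16, 0, 13, 2, 4, 10, 14, 21, 15, 9]
i: (SA[i-1],SA[i]) lcp shared
  1: (7,6) 0 ''
  2: (6,17) 1 'b'
  3: (17,3) 1 'b'
  4: (3,5) 0 ''
  5: (5,11) 1 'c'
  6: (11,19) 1 'c'
  7: (19,1) 1 'c'
  8: (1,8) 1 'c'
  9: (8,12) 0 ''
  10: (12,18) 0 ''
  11: (18,20) 1 'e'
  12: (20,16) 0 ''
  13: (16,0) 1 'f'
  14: (0,13) 1 'f'
  15: (13,2) 0 ''
  16: (2,4) 1 'g'
  17: (4,10) 2 'gc'
  18: (10,14) 1 'g'
  19: (14,21) 0 ''
  20: (21,15) 1 'h'
  21: (15,9) 1 'h'

[0, 0, 1, 1, 0, 1, 1, 1, 1, 0, 0, 1, 0, 1, 1, 0, 1, 2, 1, 0, 1, 1]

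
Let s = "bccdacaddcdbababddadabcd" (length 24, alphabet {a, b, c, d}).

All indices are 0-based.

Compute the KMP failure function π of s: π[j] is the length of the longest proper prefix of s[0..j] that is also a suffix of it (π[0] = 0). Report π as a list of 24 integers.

π[0] = 0
j=1 s[j]='c': π[1]=0 (border '')
j=2 s[j]='c': π[2]=0 (border '')
j=3 s[j]='d': π[3]=0 (border '')
j=4 s[j]='a': π[4]=0 (border '')
j=5 s[j]='c': π[5]=0 (border '')
j=6 s[j]='a': π[6]=0 (border '')
j=7 s[j]='d': π[7]=0 (border '')
j=8 s[j]='d': π[8]=0 (border '')
j=9 s[j]='c': π[9]=0 (border '')
j=10 s[j]='d': π[10]=0 (border '')
j=11 s[j]='b': π[11]=1 (border 'b')
j=12 s[j]='a': k: 1→0; π[12]=0 (border '')
j=13 s[j]='b': π[13]=1 (border 'b')
j=14 s[j]='a': k: 1→0; π[14]=0 (border '')
j=15 s[j]='b': π[15]=1 (border 'b')
j=16 s[j]='d': k: 1→0; π[16]=0 (border '')
j=17 s[j]='d': π[17]=0 (border '')
j=18 s[j]='a': π[18]=0 (border '')
j=19 s[j]='d': π[19]=0 (border '')
j=20 s[j]='a': π[20]=0 (border '')
j=21 s[j]='b': π[21]=1 (border 'b')
j=22 s[j]='c': π[22]=2 (border 'bc')
j=23 s[j]='d': k: 2→0; π[23]=0 (border '')

[0, 0, 0, 0, 0, 0, 0, 0, 0, 0, 0, 1, 0, 1, 0, 1, 0, 0, 0, 0, 0, 1, 2, 0]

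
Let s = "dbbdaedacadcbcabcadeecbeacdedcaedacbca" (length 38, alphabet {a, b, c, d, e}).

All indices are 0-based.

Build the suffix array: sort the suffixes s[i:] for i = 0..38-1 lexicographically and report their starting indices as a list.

[37, 14, 7, 33, 24, 9, 17, 4, 30, 1, 35, 12, 15, 2, 22, 36, 13, 8, 16, 29, 34, 11, 21, 25, 6, 32, 3, 0, 28, 10, 26, 18, 23, 20, 5, 31, 27, 19]

sorted suffixes:
  #0 SA[0]=37  'a'
  #1 SA[1]=14  'abcadeecbeacdedcaedacbca'
  #2 SA[2]=7  'acadcbcabcadeecbeacdedcaedacbca'
  #3 SA[3]=33  'acbca'
  #4 SA[4]=24  'acdedcaedacbca'
  #5 SA[5]=9  'adcbcabcadeecbeacdedcaedacbca'
  #6 SA[6]=17  'adeecbeacdedcaedacbca'
  #7 SA[7]=4  'aedacadcbcabcadeecbeacdedcaedacbca'
  #8 SA[8]=30  'aedacbca'
  #9 SA[9]=1  'bbdaedacadcbcabcadeecbeacdedcaedacbca'
  #10 SA[10]=35  'bca'
  #11 SA[11]=12  'bcabcadeecbeacdedcaedacbca'
  #12 SA[12]=15  'bcadeecbeacdedcaedacbca'
  #13 SA[13]=2  'bdaedacadcbcabcadeecbeacdedcaedacbca'
  #14 SA[14]=22  'beacdedcaedacbca'
  #15 SA[15]=36  'ca'
  #16 SA[16]=13  'cabcadeecbeacdedcaedacbca'
  #17 SA[17]=8  'cadcbcabcadeecbeacdedcaedacbca'
  #18 SA[18]=16  'cadeecbeacdedcaedacbca'
  #19 SA[19]=29  'caedacbca'
  #20 SA[20]=34  'cbca'
  #21 SA[21]=11  'cbcabcadeecbeacdedcaedacbca'
  #22 SA[22]=21  'cbeacdedcaedacbca'
  #23 SA[23]=25  'cdedcaedacbca'
  #24 SA[24]=6  'dacadcbcabcadeecbeacdedcaedacbca'
  #25 SA[25]=32  'dacbca'
  #26 SA[26]=3  'daedacadcbcabcadeecbeacdedcaedacbca'
  #27 SA[27]=0  'dbbdaedacadcbcabcadeecbeacdedcaedacbca'
  #28 SA[28]=28  'dcaedacbca'
  #29 SA[29]=10  'dcbcabcadeecbeacdedcaedacbca'
  #30 SA[30]=26  'dedcaedacbca'
  #31 SA[31]=18  'deecbeacdedcaedacbca'
  #32 SA[32]=23  'eacdedcaedacbca'
  #33 SA[33]=20  'ecbeacdedcaedacbca'
  #34 SA[34]=5  'edacadcbcabcadeecbeacdedcaedacbca'
  #35 SA[35]=31  'edacbca'
  #36 SA[36]=27  'edcaedacbca'
  #37 SA[37]=19  'eecbeacdedcaedacbca'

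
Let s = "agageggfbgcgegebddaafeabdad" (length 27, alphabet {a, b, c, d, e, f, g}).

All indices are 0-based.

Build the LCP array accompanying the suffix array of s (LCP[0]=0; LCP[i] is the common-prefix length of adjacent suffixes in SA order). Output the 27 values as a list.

rank | idx | suffix
   0 |  18 | aafeabdad
   1 |  22 | abdad
   2 |  25 | ad
   3 |  19 | afeabdad
   4 |   0 | agageggfbgcgegebddaafeabdad
   5 |   2 | ageggfbgcgegebddaafeabdad
   6 |  23 | bdad
   7 |  15 | bddaafeabdad
   8 |   8 | bgcgegebddaafeabdad
   9 |  10 | cgegebddaafeabdad
  10 |  26 | d
  11 |  17 | daafeabdad
  12 |  24 | dad
  13 |  16 | ddaafeabdad
  14 |  21 | eabdad
  15 |  14 | ebddaafeabdad
  16 |  12 | egebddaafeabdad
  17 |   4 | eggfbgcgegebddaafeabdad
  18 |   7 | fbgcgegebddaafeabdad
  19 |  20 | feabdad
  20 |   1 | gageggfbgcgegebddaafeabdad
  21 |   9 | gcgegebddaafeabdad
  22 |  13 | gebddaafeabdad
  23 |  11 | gegebddaafeabdad
  24 |   3 | geggfbgcgegebddaafeabdad
  25 |   6 | gfbgcgegebddaafeabdad
  26 |   5 | ggfbgcgegebddaafeabdad

SA = [18, 22, 25, 19, 0, 2, 23, 15, 8, 10, 26, 17, 24, 16, 21, 14, 12, 4, 7, 20, 1, 9, 13, 11, 3, 6, 5]
[i] adj suffixes → lcp
  [1] 18/22 → 1 ('a')
  [2] 22/25 → 1 ('a')
  [3] 25/19 → 1 ('a')
  [4] 19/0 → 1 ('a')
  [5] 0/2 → 2 ('ag')
  [6] 2/23 → 0 ('')
  [7] 23/15 → 2 ('bd')
  [8] 15/8 → 1 ('b')
  [9] 8/10 → 0 ('')
  [10] 10/26 → 0 ('')
  [11] 26/17 → 1 ('d')
  [12] 17/24 → 2 ('da')
  [13] 24/16 → 1 ('d')
  [14] 16/21 → 0 ('')
  [15] 21/14 → 1 ('e')
  [16] 14/12 → 1 ('e')
  [17] 12/4 → 2 ('eg')
  [18] 4/7 → 0 ('')
  [19] 7/20 → 1 ('f')
  [20] 20/1 → 0 ('')
  [21] 1/9 → 1 ('g')
  [22] 9/13 → 1 ('g')
  [23] 13/11 → 2 ('ge')
  [24] 11/3 → 3 ('geg')
  [25] 3/6 → 1 ('g')
  [26] 6/5 → 1 ('g')

[0, 1, 1, 1, 1, 2, 0, 2, 1, 0, 0, 1, 2, 1, 0, 1, 1, 2, 0, 1, 0, 1, 1, 2, 3, 1, 1]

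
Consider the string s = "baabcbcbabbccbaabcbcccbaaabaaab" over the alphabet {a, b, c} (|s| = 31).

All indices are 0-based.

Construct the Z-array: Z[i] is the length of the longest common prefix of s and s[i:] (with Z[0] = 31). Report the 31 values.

Z[0]=31
i=1: i≥r, start 0; Z[1]=0
i=2: i≥r, start 0; Z[2]=0
i=3: i≥r, start 0; Z[3]=1 extend→box=[3,4)
i=4: i≥r, start 0; Z[4]=0
i=5: i≥r, start 0; Z[5]=1 extend→box=[5,6)
i=6: i≥r, start 0; Z[6]=0
i=7: i≥r, start 0; Z[7]=2 extend→box=[7,9)
i=8: min(r-i=1, Z[1]=0)=0; Z[8]=0
i=9: i≥r, start 0; Z[9]=1 extend→box=[9,10)
i=10: i≥r, start 0; Z[10]=1 extend→box=[10,11)
i=11: i≥r, start 0; Z[11]=0
i=12: i≥r, start 0; Z[12]=0
i=13: i≥r, start 0; Z[13]=7 extend→box=[13,20)
i=14: min(r-i=6, Z[1]=0)=0; Z[14]=0
i=15: min(r-i=5, Z[2]=0)=0; Z[15]=0
i=16: min(r-i=4, Z[3]=1)=1; Z[16]=1
i=17: min(r-i=3, Z[4]=0)=0; Z[17]=0
i=18: min(r-i=2, Z[5]=1)=1; Z[18]=1
i=19: min(r-i=1, Z[6]=0)=0; Z[19]=0
i=20: i≥r, start 0; Z[20]=0
i=21: i≥r, start 0; Z[21]=0
i=22: i≥r, start 0; Z[22]=3 extend→box=[22,25)
i=23: min(r-i=2, Z[1]=0)=0; Z[23]=0
i=24: min(r-i=1, Z[2]=0)=0; Z[24]=0
i=25: i≥r, start 0; Z[25]=0
i=26: i≥r, start 0; Z[26]=3 extend→box=[26,29)
i=27: min(r-i=2, Z[1]=0)=0; Z[27]=0
i=28: min(r-i=1, Z[2]=0)=0; Z[28]=0
i=29: i≥r, start 0; Z[29]=0
i=30: i≥r, start 0; Z[30]=1 extend→box=[30,31)

[31, 0, 0, 1, 0, 1, 0, 2, 0, 1, 1, 0, 0, 7, 0, 0, 1, 0, 1, 0, 0, 0, 3, 0, 0, 0, 3, 0, 0, 0, 1]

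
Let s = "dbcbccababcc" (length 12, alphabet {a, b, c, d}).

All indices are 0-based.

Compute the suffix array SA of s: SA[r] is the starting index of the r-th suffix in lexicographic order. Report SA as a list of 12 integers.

[6, 8, 7, 1, 9, 3, 11, 5, 2, 10, 4, 0]

rank | idx | suffix
   0 |   6 | ababcc
   1 |   8 | abcc
   2 |   7 | babcc
   3 |   1 | bcbccababcc
   4 |   9 | bcc
   5 |   3 | bccababcc
   6 |  11 | c
   7 |   5 | cababcc
   8 |   2 | cbccababcc
   9 |  10 | cc
  10 |   4 | ccababcc
  11 |   0 | dbcbccababcc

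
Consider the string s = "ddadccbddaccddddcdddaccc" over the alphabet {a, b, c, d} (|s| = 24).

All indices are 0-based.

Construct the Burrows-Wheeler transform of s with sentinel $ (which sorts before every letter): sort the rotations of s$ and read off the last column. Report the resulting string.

cdddccccdaadcdddaddb$dcdc

rank  rotation                   last
    0  $ddadccbddaccddddcdddaccc  c
    1  accc$ddadccbddaccddddcddd  d
    2  accddddcdddaccc$ddadccbdd  d
    3  adccbddaccddddcdddaccc$dd  d
    4  bddaccddddcdddaccc$ddadcc  c
    5  c$ddadccbddaccddddcdddacc  c
    6  cbddaccddddcdddaccc$ddadc  c
    7  cc$ddadccbddaccddddcdddac  c
    8  ccbddaccddddcdddaccc$ddad  d
    9  ccc$ddadccbddaccddddcddda  a
   10  ccddddcdddaccc$ddadccbdda  a
   11  cdddaccc$ddadccbddaccdddd  d
   12  cddddcdddaccc$ddadccbddac  c
   13  daccc$ddadccbddaccddddcdd  d
   14  daccddddcdddaccc$ddadccbd  d
   15  dadccbddaccddddcdddaccc$d  d
   16  dccbddaccddddcdddaccc$dda  a
   17  dcdddaccc$ddadccbddaccddd  d
   18  ddaccc$ddadccbddaccddddcd  d
   19  ddaccddddcdddaccc$ddadccb  b
   20  ddadccbddaccddddcdddaccc$  $
   21  ddcdddaccc$ddadccbddaccdd  d
   22  dddaccc$ddadccbddaccddddc  c
   23  dddcdddaccc$ddadccbddaccd  d
   24  ddddcdddaccc$ddadccbddacc  c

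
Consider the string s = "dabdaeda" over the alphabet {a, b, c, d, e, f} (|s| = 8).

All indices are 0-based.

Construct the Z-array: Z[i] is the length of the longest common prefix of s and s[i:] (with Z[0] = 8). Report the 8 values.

Z[0]=8
i=1: fresh scan; Z[1]=0
i=2: fresh scan; Z[2]=0
i=3: fresh scan; Z[3]=2 grow→box=[3,5)
i=4: min(r-i=1, Z[1]=0)=0; Z[4]=0
i=5: fresh scan; Z[5]=0
i=6: fresh scan; Z[6]=2 grow→box=[6,8)
i=7: min(r-i=1, Z[1]=0)=0; Z[7]=0

[8, 0, 0, 2, 0, 0, 2, 0]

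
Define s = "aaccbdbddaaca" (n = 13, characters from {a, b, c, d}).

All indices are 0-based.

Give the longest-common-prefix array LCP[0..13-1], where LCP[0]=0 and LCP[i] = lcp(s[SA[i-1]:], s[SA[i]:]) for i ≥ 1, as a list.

[0, 1, 3, 1, 2, 0, 2, 0, 1, 1, 0, 1, 1]

rank | idx | suffix
   0 |  12 | a
   1 |   9 | aaca
   2 |   0 | aaccbdbddaaca
   3 |  10 | aca
   4 |   1 | accbdbddaaca
   5 |   4 | bdbddaaca
   6 |   6 | bddaaca
   7 |  11 | ca
   8 |   3 | cbdbddaaca
   9 |   2 | ccbdbddaaca
  10 |   8 | daaca
  11 |   5 | dbddaaca
  12 |   7 | ddaaca

SA = [12, 9, 0, 10, 1, 4, 6, 11, 3, 2, 8, 5, 7]
i: (SA[i-1],SA[i]) lcp shared
  1: (12,9) 1 'a'
  2: (9,0) 3 'aac'
  3: (0,10) 1 'a'
  4: (10,1) 2 'ac'
  5: (1,4) 0 ''
  6: (4,6) 2 'bd'
  7: (6,11) 0 ''
  8: (11,3) 1 'c'
  9: (3,2) 1 'c'
  10: (2,8) 0 ''
  11: (8,5) 1 'd'
  12: (5,7) 1 'd'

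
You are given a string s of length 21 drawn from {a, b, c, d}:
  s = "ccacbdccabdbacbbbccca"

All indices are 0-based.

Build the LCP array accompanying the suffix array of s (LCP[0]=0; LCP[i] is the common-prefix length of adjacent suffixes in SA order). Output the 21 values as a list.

rank→(start, suffix):
  0 → (20, 'a')
  1 → (8, 'abdbacbbbccca')
  2 → (12, 'acbbbccca')
  3 → (2, 'acbdccabdbacbbbccca')
  4 → (11, 'bacbbbccca')
  5 → (14, 'bbbccca')
  6 → (15, 'bbccca')
  7 → (16, 'bccca')
  8 → (9, 'bdbacbbbccca')
  9 → (4, 'bdccabdbacbbbccca')
  10 → (19, 'ca')
  11 → (7, 'cabdbacbbbccca')
  12 → (1, 'cacbdccabdbacbbbccca')
  13 → (13, 'cbbbccca')
  14 → (3, 'cbdccabdbacbbbccca')
  15 → (18, 'cca')
  16 → (6, 'ccabdbacbbbccca')
  17 → (0, 'ccacbdccabdbacbbbccca')
  18 → (17, 'ccca')
  19 → (10, 'dbacbbbccca')
  20 → (5, 'dccabdbacbbbccca')

SA = [20, 8, 12, 2, 11, 14, 15, 16, 9, 4, 19, 7, 1, 13, 3, 18, 6, 0, 17, 10, 5]
[i] adj suffixes → lcp
  [1] 20/8 → 1 ('a')
  [2] 8/12 → 1 ('a')
  [3] 12/2 → 3 ('acb')
  [4] 2/11 → 0 ('')
  [5] 11/14 → 1 ('b')
  [6] 14/15 → 2 ('bb')
  [7] 15/16 → 1 ('b')
  [8] 16/9 → 1 ('b')
  [9] 9/4 → 2 ('bd')
  [10] 4/19 → 0 ('')
  [11] 19/7 → 2 ('ca')
  [12] 7/1 → 2 ('ca')
  [13] 1/13 → 1 ('c')
  [14] 13/3 → 2 ('cb')
  [15] 3/18 → 1 ('c')
  [16] 18/6 → 3 ('cca')
  [17] 6/0 → 3 ('cca')
  [18] 0/17 → 2 ('cc')
  [19] 17/10 → 0 ('')
  [20] 10/5 → 1 ('d')

[0, 1, 1, 3, 0, 1, 2, 1, 1, 2, 0, 2, 2, 1, 2, 1, 3, 3, 2, 0, 1]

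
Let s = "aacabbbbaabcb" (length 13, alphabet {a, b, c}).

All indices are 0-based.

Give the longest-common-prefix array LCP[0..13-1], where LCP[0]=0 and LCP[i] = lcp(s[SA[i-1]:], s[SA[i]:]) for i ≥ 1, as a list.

rank | idx | suffix
   0 |   8 | aabcb
   1 |   0 | aacabbbbaabcb
   2 |   3 | abbbbaabcb
   3 |   9 | abcb
   4 |   1 | acabbbbaabcb
   5 |  12 | b
   6 |   7 | baabcb
   7 |   6 | bbaabcb
   8 |   5 | bbbaabcb
   9 |   4 | bbbbaabcb
  10 |  10 | bcb
  11 |   2 | cabbbbaabcb
  12 |  11 | cb

SA = [8, 0, 3, 9, 1, 12, 7, 6, 5, 4, 10, 2, 11]
[i] adj suffixes → lcp
  [1] 8/0 → 2 ('aa')
  [2] 0/3 → 1 ('a')
  [3] 3/9 → 2 ('ab')
  [4] 9/1 → 1 ('a')
  [5] 1/12 → 0 ('')
  [6] 12/7 → 1 ('b')
  [7] 7/6 → 1 ('b')
  [8] 6/5 → 2 ('bb')
  [9] 5/4 → 3 ('bbb')
  [10] 4/10 → 1 ('b')
  [11] 10/2 → 0 ('')
  [12] 2/11 → 1 ('c')

[0, 2, 1, 2, 1, 0, 1, 1, 2, 3, 1, 0, 1]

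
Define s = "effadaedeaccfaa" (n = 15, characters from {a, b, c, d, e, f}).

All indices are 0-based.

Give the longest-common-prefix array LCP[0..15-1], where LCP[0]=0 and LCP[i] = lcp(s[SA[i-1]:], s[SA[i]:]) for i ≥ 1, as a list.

rank→(start, suffix):
  0 → (14, 'a')
  1 → (13, 'aa')
  2 → (9, 'accfaa')
  3 → (3, 'adaedeaccfaa')
  4 → (5, 'aedeaccfaa')
  5 → (10, 'ccfaa')
  6 → (11, 'cfaa')
  7 → (4, 'daedeaccfaa')
  8 → (7, 'deaccfaa')
  9 → (8, 'eaccfaa')
  10 → (6, 'edeaccfaa')
  11 → (0, 'effadaedeaccfaa')
  12 → (12, 'faa')
  13 → (2, 'fadaedeaccfaa')
  14 → (1, 'ffadaedeaccfaa')

SA = [14, 13, 9, 3, 5, 10, 11, 4, 7, 8, 6, 0, 12, 2, 1]
rank  pair      lcp
   1  s[14:],s[13:]  1  'a'
   2  s[13:],s[9:]  1  'a'
   3  s[9:],s[3:]  1  'a'
   4  s[3:],s[5:]  1  'a'
   5  s[5:],s[10:]  0  ''
   6  s[10:],s[11:]  1  'c'
   7  s[11:],s[4:]  0  ''
   8  s[4:],s[7:]  1  'd'
   9  s[7:],s[8:]  0  ''
  10  s[8:],s[6:]  1  'e'
  11  s[6:],s[0:]  1  'e'
  12  s[0:],s[12:]  0  ''
  13  s[12:],s[2:]  2  'fa'
  14  s[2:],s[1:]  1  'f'

[0, 1, 1, 1, 1, 0, 1, 0, 1, 0, 1, 1, 0, 2, 1]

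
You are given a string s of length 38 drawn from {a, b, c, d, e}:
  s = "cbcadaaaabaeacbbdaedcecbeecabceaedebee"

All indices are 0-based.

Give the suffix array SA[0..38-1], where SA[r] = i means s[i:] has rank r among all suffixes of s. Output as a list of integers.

[5, 6, 7, 8, 27, 12, 3, 10, 17, 31, 9, 14, 1, 28, 15, 35, 23, 26, 2, 13, 0, 22, 29, 20, 4, 16, 19, 33, 37, 11, 30, 34, 25, 21, 18, 32, 36, 24]

rank→(start, suffix):
  0 → (5, 'aaaabaeacbbdaedcecbeecabceaedebee')
  1 → (6, 'aaabaeacbbdaedcecbeecabceaedebee')
  2 → (7, 'aabaeacbbdaedcecbeecabceaedebee')
  3 → (8, 'abaeacbbdaedcecbeecabceaedebee')
  4 → (27, 'abceaedebee')
  5 → (12, 'acbbdaedcecbeecabceaedebee')
  6 → (3, 'adaaaabaeacbbdaedcecbeecabceaedebee')
  7 → (10, 'aeacbbdaedcecbeecabceaedebee')
  8 → (17, 'aedcecbeecabceaedebee')
  9 → (31, 'aedebee')
  10 → (9, 'baeacbbdaedcecbeecabceaedebee')
  11 → (14, 'bbdaedcecbeecabceaedebee')
  12 → (1, 'bcadaaaabaeacbbdaedcecbeecabceaedebee')
  13 → (28, 'bceaedebee')
  14 → (15, 'bdaedcecbeecabceaedebee')
  15 → (35, 'bee')
  16 → (23, 'beecabceaedebee')
  17 → (26, 'cabceaedebee')
  18 → (2, 'cadaaaabaeacbbdaedcecbeecabceaedebee')
  19 → (13, 'cbbdaedcecbeecabceaedebee')
  20 → (0, 'cbcadaaaabaeacbbdaedcecbeecabceaedebee')
  21 → (22, 'cbeecabceaedebee')
  22 → (29, 'ceaedebee')
  23 → (20, 'cecbeecabceaedebee')
  24 → (4, 'daaaabaeacbbdaedcecbeecabceaedebee')
  25 → (16, 'daedcecbeecabceaedebee')
  26 → (19, 'dcecbeecabceaedebee')
  27 → (33, 'debee')
  28 → (37, 'e')
  29 → (11, 'eacbbdaedcecbeecabceaedebee')
  30 → (30, 'eaedebee')
  31 → (34, 'ebee')
  32 → (25, 'ecabceaedebee')
  33 → (21, 'ecbeecabceaedebee')
  34 → (18, 'edcecbeecabceaedebee')
  35 → (32, 'edebee')
  36 → (36, 'ee')
  37 → (24, 'eecabceaedebee')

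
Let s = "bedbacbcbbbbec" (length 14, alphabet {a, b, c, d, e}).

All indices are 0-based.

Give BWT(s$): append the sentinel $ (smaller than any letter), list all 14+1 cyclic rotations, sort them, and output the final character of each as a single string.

rank  rotation         last
    0  $bedbacbcbbbbec  c
    1  acbcbbbbec$bedb  b
    2  bacbcbbbbec$bed  d
    3  bbbbec$bedbacbc  c
    4  bbbec$bedbacbcb  b
    5  bbec$bedbacbcbb  b
    6  bcbbbbec$bedbac  c
    7  bec$bedbacbcbbb  b
    8  bedbacbcbbbbec$  $
    9  c$bedbacbcbbbbe  e
   10  cbbbbec$bedbacb  b
   11  cbcbbbbec$bedba  a
   12  dbacbcbbbbec$be  e
   13  ec$bedbacbcbbbb  b
   14  edbacbcbbbbec$b  b

cbdcbbcb$ebaebb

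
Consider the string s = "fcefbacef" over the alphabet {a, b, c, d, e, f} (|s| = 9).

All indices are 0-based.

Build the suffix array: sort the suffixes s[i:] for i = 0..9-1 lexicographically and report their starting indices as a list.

rank | idx | suffix
   0 |   5 | acef
   1 |   4 | bacef
   2 |   6 | cef
   3 |   1 | cefbacef
   4 |   7 | ef
   5 |   2 | efbacef
   6 |   8 | f
   7 |   3 | fbacef
   8 |   0 | fcefbacef

[5, 4, 6, 1, 7, 2, 8, 3, 0]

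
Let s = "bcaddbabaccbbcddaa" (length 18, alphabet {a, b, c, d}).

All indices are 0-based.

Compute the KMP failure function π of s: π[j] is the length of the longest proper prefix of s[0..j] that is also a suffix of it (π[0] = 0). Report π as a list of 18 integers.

π[0] = 0
j=1 s[j]='c': π[1]=0 (border '')
j=2 s[j]='a': π[2]=0 (border '')
j=3 s[j]='d': π[3]=0 (border '')
j=4 s[j]='d': π[4]=0 (border '')
j=5 s[j]='b': π[5]=1 (border 'b')
j=6 s[j]='a': k: 1→0; π[6]=0 (border '')
j=7 s[j]='b': π[7]=1 (border 'b')
j=8 s[j]='a': k: 1→0; π[8]=0 (border '')
j=9 s[j]='c': π[9]=0 (border '')
j=10 s[j]='c': π[10]=0 (border '')
j=11 s[j]='b': π[11]=1 (border 'b')
j=12 s[j]='b': k: 1→0; π[12]=1 (border 'b')
j=13 s[j]='c': π[13]=2 (border 'bc')
j=14 s[j]='d': k: 2→0; π[14]=0 (border '')
j=15 s[j]='d': π[15]=0 (border '')
j=16 s[j]='a': π[16]=0 (border '')
j=17 s[j]='a': π[17]=0 (border '')

[0, 0, 0, 0, 0, 1, 0, 1, 0, 0, 0, 1, 1, 2, 0, 0, 0, 0]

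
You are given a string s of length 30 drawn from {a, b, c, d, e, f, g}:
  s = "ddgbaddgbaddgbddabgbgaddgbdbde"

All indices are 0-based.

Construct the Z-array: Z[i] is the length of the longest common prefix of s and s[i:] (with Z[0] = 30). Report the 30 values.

[30, 1, 0, 0, 0, 9, 1, 0, 0, 0, 4, 1, 0, 0, 2, 1, 0, 0, 0, 0, 0, 0, 4, 1, 0, 0, 1, 0, 1, 0]

Z[0]=30
i=1: i≥r, start 0; Z[1]=1 grow→box=[1,2)
i=2: i≥r, start 0; Z[2]=0
i=3: i≥r, start 0; Z[3]=0
i=4: i≥r, start 0; Z[4]=0
i=5: i≥r, start 0; Z[5]=9 grow→box=[5,14)
i=6: min(r-i=8, Z[1]=1)=1; Z[6]=1
i=7: min(r-i=7, Z[2]=0)=0; Z[7]=0
i=8: min(r-i=6, Z[3]=0)=0; Z[8]=0
i=9: min(r-i=5, Z[4]=0)=0; Z[9]=0
i=10: min(r-i=4, Z[5]=9)=4; Z[10]=4
i=11: min(r-i=3, Z[6]=1)=1; Z[11]=1
i=12: min(r-i=2, Z[7]=0)=0; Z[12]=0
i=13: min(r-i=1, Z[8]=0)=0; Z[13]=0
i=14: i≥r, start 0; Z[14]=2 grow→box=[14,16)
i=15: min(r-i=1, Z[1]=1)=1; Z[15]=1
i=16: i≥r, start 0; Z[16]=0
i=17: i≥r, start 0; Z[17]=0
i=18: i≥r, start 0; Z[18]=0
i=19: i≥r, start 0; Z[19]=0
i=20: i≥r, start 0; Z[20]=0
i=21: i≥r, start 0; Z[21]=0
i=22: i≥r, start 0; Z[22]=4 grow→box=[22,26)
i=23: min(r-i=3, Z[1]=1)=1; Z[23]=1
i=24: min(r-i=2, Z[2]=0)=0; Z[24]=0
i=25: min(r-i=1, Z[3]=0)=0; Z[25]=0
i=26: i≥r, start 0; Z[26]=1 grow→box=[26,27)
i=27: i≥r, start 0; Z[27]=0
i=28: i≥r, start 0; Z[28]=1 grow→box=[28,29)
i=29: i≥r, start 0; Z[29]=0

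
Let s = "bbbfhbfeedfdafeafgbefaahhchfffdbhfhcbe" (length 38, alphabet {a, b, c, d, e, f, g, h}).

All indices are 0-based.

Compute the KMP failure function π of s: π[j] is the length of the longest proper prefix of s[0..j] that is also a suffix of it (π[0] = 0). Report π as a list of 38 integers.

[0, 1, 2, 0, 0, 1, 0, 0, 0, 0, 0, 0, 0, 0, 0, 0, 0, 0, 1, 0, 0, 0, 0, 0, 0, 0, 0, 0, 0, 0, 0, 1, 0, 0, 0, 0, 1, 0]

π[0] = 0
j=1 s[j]='b': π[1]=1 (border 'b')
j=2 s[j]='b': π[2]=2 (border 'bb')
j=3 s[j]='f': k: 2→1→0; π[3]=0 (border '')
j=4 s[j]='h': π[4]=0 (border '')
j=5 s[j]='b': π[5]=1 (border 'b')
j=6 s[j]='f': k: 1→0; π[6]=0 (border '')
j=7 s[j]='e': π[7]=0 (border '')
j=8 s[j]='e': π[8]=0 (border '')
j=9 s[j]='d': π[9]=0 (border '')
j=10 s[j]='f': π[10]=0 (border '')
j=11 s[j]='d': π[11]=0 (border '')
j=12 s[j]='a': π[12]=0 (border '')
j=13 s[j]='f': π[13]=0 (border '')
j=14 s[j]='e': π[14]=0 (border '')
j=15 s[j]='a': π[15]=0 (border '')
j=16 s[j]='f': π[16]=0 (border '')
j=17 s[j]='g': π[17]=0 (border '')
j=18 s[j]='b': π[18]=1 (border 'b')
j=19 s[j]='e': k: 1→0; π[19]=0 (border '')
j=20 s[j]='f': π[20]=0 (border '')
j=21 s[j]='a': π[21]=0 (border '')
j=22 s[j]='a': π[22]=0 (border '')
j=23 s[j]='h': π[23]=0 (border '')
j=24 s[j]='h': π[24]=0 (border '')
j=25 s[j]='c': π[25]=0 (border '')
j=26 s[j]='h': π[26]=0 (border '')
j=27 s[j]='f': π[27]=0 (border '')
j=28 s[j]='f': π[28]=0 (border '')
j=29 s[j]='f': π[29]=0 (border '')
j=30 s[j]='d': π[30]=0 (border '')
j=31 s[j]='b': π[31]=1 (border 'b')
j=32 s[j]='h': k: 1→0; π[32]=0 (border '')
j=33 s[j]='f': π[33]=0 (border '')
j=34 s[j]='h': π[34]=0 (border '')
j=35 s[j]='c': π[35]=0 (border '')
j=36 s[j]='b': π[36]=1 (border 'b')
j=37 s[j]='e': k: 1→0; π[37]=0 (border '')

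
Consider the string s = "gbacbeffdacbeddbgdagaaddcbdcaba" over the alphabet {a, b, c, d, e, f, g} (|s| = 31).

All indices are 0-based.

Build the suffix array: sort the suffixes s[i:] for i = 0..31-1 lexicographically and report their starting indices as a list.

[30, 20, 28, 9, 2, 21, 18, 29, 1, 25, 11, 4, 15, 27, 24, 10, 3, 8, 17, 14, 26, 23, 13, 22, 12, 5, 7, 6, 19, 0, 16]

rank→(start, suffix):
  0 → (30, 'a')
  1 → (20, 'aaddcbdcaba')
  2 → (28, 'aba')
  3 → (9, 'acbeddbgdagaaddcbdcaba')
  4 → (2, 'acbeffdacbeddbgdagaaddcbdcaba')
  5 → (21, 'addcbdcaba')
  6 → (18, 'agaaddcbdcaba')
  7 → (29, 'ba')
  8 → (1, 'bacbeffdacbeddbgdagaaddcbdcaba')
  9 → (25, 'bdcaba')
  10 → (11, 'beddbgdagaaddcbdcaba')
  11 → (4, 'beffdacbeddbgdagaaddcbdcaba')
  12 → (15, 'bgdagaaddcbdcaba')
  13 → (27, 'caba')
  14 → (24, 'cbdcaba')
  15 → (10, 'cbeddbgdagaaddcbdcaba')
  16 → (3, 'cbeffdacbeddbgdagaaddcbdcaba')
  17 → (8, 'dacbeddbgdagaaddcbdcaba')
  18 → (17, 'dagaaddcbdcaba')
  19 → (14, 'dbgdagaaddcbdcaba')
  20 → (26, 'dcaba')
  21 → (23, 'dcbdcaba')
  22 → (13, 'ddbgdagaaddcbdcaba')
  23 → (22, 'ddcbdcaba')
  24 → (12, 'eddbgdagaaddcbdcaba')
  25 → (5, 'effdacbeddbgdagaaddcbdcaba')
  26 → (7, 'fdacbeddbgdagaaddcbdcaba')
  27 → (6, 'ffdacbeddbgdagaaddcbdcaba')
  28 → (19, 'gaaddcbdcaba')
  29 → (0, 'gbacbeffdacbeddbgdagaaddcbdcaba')
  30 → (16, 'gdagaaddcbdcaba')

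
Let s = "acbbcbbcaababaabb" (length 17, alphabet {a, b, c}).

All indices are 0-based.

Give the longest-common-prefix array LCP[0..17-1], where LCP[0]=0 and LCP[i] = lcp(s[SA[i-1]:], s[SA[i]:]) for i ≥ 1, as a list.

rank→(start, suffix):
  0 → (8, 'aababaabb')
  1 → (13, 'aabb')
  2 → (11, 'abaabb')
  3 → (9, 'ababaabb')
  4 → (14, 'abb')
  5 → (0, 'acbbcbbcaababaabb')
  6 → (16, 'b')
  7 → (12, 'baabb')
  8 → (10, 'babaabb')
  9 → (15, 'bb')
  10 → (5, 'bbcaababaabb')
  11 → (2, 'bbcbbcaababaabb')
  12 → (6, 'bcaababaabb')
  13 → (3, 'bcbbcaababaabb')
  14 → (7, 'caababaabb')
  15 → (4, 'cbbcaababaabb')
  16 → (1, 'cbbcbbcaababaabb')

SA = [8, 13, 11, 9, 14, 0, 16, 12, 10, 15, 5, 2, 6, 3, 7, 4, 1]
[i] adj suffixes → lcp
  [1] 8/13 → 3 ('aab')
  [2] 13/11 → 1 ('a')
  [3] 11/9 → 3 ('aba')
  [4] 9/14 → 2 ('ab')
  [5] 14/0 → 1 ('a')
  [6] 0/16 → 0 ('')
  [7] 16/12 → 1 ('b')
  [8] 12/10 → 2 ('ba')
  [9] 10/15 → 1 ('b')
  [10] 15/5 → 2 ('bb')
  [11] 5/2 → 3 ('bbc')
  [12] 2/6 → 1 ('b')
  [13] 6/3 → 2 ('bc')
  [14] 3/7 → 0 ('')
  [15] 7/4 → 1 ('c')
  [16] 4/1 → 4 ('cbbc')

[0, 3, 1, 3, 2, 1, 0, 1, 2, 1, 2, 3, 1, 2, 0, 1, 4]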